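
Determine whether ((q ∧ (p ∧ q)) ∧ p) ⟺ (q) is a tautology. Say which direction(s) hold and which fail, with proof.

Forward direction. Assume the antecedent. If q is true, q reduces to true regardless of the other variables. If q is false, the antecedent cannot hold. Either way q holds.

Converse. This fails. Under q = T, p = F, the left side is false but the right side is true.

Only the forward implication holds.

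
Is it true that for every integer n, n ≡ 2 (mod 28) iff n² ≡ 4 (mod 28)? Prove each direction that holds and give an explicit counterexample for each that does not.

Forward direction. Suppose n ≡ 2 (mod 28). Write n = 28j + 2. Then (28j + 2)² = 784j² + 112j + 4 = 28(28j² + 4j) + 4, so n² ≡ 4 (mod 28).

Converse. This fails: take n = 12. Then 12² = 144 ≡ 4 (mod 28), yet 12 ≡ 12 (mod 28), not 2.

Only the forward direction holds.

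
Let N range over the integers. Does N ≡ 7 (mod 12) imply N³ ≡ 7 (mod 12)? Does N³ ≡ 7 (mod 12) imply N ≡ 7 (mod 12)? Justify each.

Forward direction. Suppose N ≡ 7 (mod 12). Write N = 12j + 7. Then (12j + 7)³ = 1728j³ + 3024j² + 1764j + 343 = 12(144j³ + 252j² + 147j + 28) + 7, so N³ ≡ 7 (mod 12).

Converse. For the converse, argue contrapositively. If N ≢ 7 (mod 12), then N is congruent to one of 0, 1, 2, 3, 4, 5, 6, 8, 9, 10, 11 modulo 12, and these give N³ ≡ 0, 1, 8, 3, 4, 5, 0, 8, 9, 4, 11 respectively — never 7.

Equivalent; both directions hold.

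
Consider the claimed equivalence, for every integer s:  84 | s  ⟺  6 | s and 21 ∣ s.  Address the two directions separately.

Forward direction. If 84 ∣ s, write s = 84q. Since 84 = 14·6, s = 6·(14q), so 6 ∣ s; and since 84 = 4·21, s = 21·(4q), so 21 ∣ s.

Converse. This fails: take s = 42. Both 6 ∣ 42 and 21 ∣ 42, yet 42 is not a multiple of 84 (since 42 = 0·84 + 42), so 84 ∤ 42.

(⇒) holds; (⇐) fails.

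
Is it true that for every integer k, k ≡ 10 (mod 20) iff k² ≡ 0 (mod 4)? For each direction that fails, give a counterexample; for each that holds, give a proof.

(→) Suppose k ≡ 10 (mod 20). Then k² ≡ 10² = 100 (mod 20), and since 4 ∣ 20, also k² ≡ 0 (mod 4).

(←) This fails: take k = 0. Then 0² = 0 ≡ 0 (mod 4), yet 0 ≡ 0 (mod 20), not 10.

(⇒) holds; (⇐) fails.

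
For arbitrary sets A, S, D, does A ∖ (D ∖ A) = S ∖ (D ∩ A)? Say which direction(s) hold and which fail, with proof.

Neither inclusion holds.

(⟹) This inclusion fails. Take A = {1}, S = ∅, D = ∅; then 1 ∈ A ∖ (D ∖ A) but 1 ∉ S ∖ (D ∩ A).

(⟸) This inclusion fails. Take A = ∅, S = {1}, D = ∅; then 1 ∈ S ∖ (D ∩ A) but 1 ∉ A ∖ (D ∖ A).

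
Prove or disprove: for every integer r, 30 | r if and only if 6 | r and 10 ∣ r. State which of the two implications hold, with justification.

Forward direction. If 30 ∣ r, write r = 30q. Since 30 = 5·6, r = 6·(5q), so 6 ∣ r; and since 30 = 3·10, r = 10·(3q), so 10 ∣ r.

Converse. Suppose 6 ∣ r and 10 ∣ r. Any common multiple of 6 and 10 is a multiple of their lcm; here lcm(6, 10) = 6·10/gcd(6, 10) = 60/2 = 30, so 30 ∣ r.

The biconditional holds.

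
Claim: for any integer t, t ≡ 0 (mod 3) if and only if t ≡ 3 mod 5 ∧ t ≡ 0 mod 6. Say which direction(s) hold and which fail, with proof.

Not equivalent: only (⇐) holds.

(→) This fails: t = 0 gives 0 ≡ 0 (mod 3) but 0 ≡ 0 (mod 5), so the conjunction on the right does not hold.

(←) Conversely, if t ≡ 3 (mod 5) and t ≡ 0 (mod 6), then by the Chinese remainder theorem t ≡ 18 (mod 30). Since 18 ≡ 0 (mod 3) and 3 ∣ 30, we get t ≡ 0 (mod 3).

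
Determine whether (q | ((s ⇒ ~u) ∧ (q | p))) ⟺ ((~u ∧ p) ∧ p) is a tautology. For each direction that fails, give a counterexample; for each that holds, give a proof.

[⇐] Assume the antecedent. If s is true, the antecedent forces (p = T, s = T, u = F, q = F) or (p = T, s = T, u = F, q = T), and q | ((s ⇒ ~u) ∧ (q | p)) holds there. If s is false, the antecedent forces (p = T, s = F, u = F, q = F) or (p = T, s = F, u = F, q = T), and q | ((s ⇒ ~u) ∧ (q | p)) holds there. Either way q | ((s ⇒ ~u) ∧ (q | p)) holds.

[⇒] This fails. Under p = T, s = F, u = T, q = F, the left side is true but the right side is false.

(⇒) fails; (⇐) holds.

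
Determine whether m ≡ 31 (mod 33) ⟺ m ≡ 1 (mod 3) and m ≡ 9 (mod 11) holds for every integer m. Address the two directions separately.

(→) Suppose m ≡ 31 (mod 33); write m = 33j + 31. Since 3 ∣ 33, reducing mod 3 gives m ≡ 31 ≡ 1 (mod 3); since 11 ∣ 33, reducing mod 11 gives m ≡ 31 ≡ 9 (mod 11).

(←) Conversely, if m ≡ 1 (mod 3) and m ≡ 9 (mod 11), then by the Chinese remainder theorem m ≡ 31 (mod 33). This is exactly m ≡ 31 (mod 33).

Both implications hold.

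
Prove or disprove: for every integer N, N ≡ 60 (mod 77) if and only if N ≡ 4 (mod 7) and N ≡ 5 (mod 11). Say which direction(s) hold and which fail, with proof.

(⇒) Suppose N ≡ 60 (mod 77); write N = 77j + 60. Since 7 ∣ 77, reducing mod 7 gives N ≡ 60 ≡ 4 (mod 7); since 11 ∣ 77, reducing mod 11 gives N ≡ 60 ≡ 5 (mod 11).

(⇐) Conversely, if N ≡ 4 (mod 7) and N ≡ 5 (mod 11), then by the Chinese remainder theorem N ≡ 60 (mod 77). This is exactly N ≡ 60 (mod 77).

Both directions hold.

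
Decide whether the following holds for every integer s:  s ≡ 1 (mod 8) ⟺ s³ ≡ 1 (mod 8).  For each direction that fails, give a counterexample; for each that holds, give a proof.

Both directions hold; the statement is true.

(→) Suppose s ≡ 1 (mod 8). Write s = 8j + 1. Then (8j + 1)³ = 512j³ + 192j² + 24j + 1 = 8(64j³ + 24j² + 3j) + 1, so s³ ≡ 1 (mod 8).

(←) Conversely, suppose s³ ≡ 1 (mod 8). The only residue r in {0, …, 7} with r³ ≡ 1 (mod 8) is r = 1, so s ≡ 1 (mod 8).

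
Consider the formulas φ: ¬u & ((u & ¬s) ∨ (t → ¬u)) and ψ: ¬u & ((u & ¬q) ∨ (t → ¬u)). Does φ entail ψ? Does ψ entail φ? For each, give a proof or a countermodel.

Both directions hold; the statement is true.

(⟸) Assume the antecedent. If u is true, the antecedent cannot hold. If u is false, ¬u & ((u & ¬s) ∨ (t → ¬u)) reduces to true regardless of the other variables. Either way ¬u & ((u & ¬s) ∨ (t → ¬u)) holds.

(⟹) Assume the antecedent. If u is true, the antecedent cannot hold. If u is false, ¬u & ((u & ¬q) ∨ (t → ¬u)) reduces to true regardless of the other variables. Either way ¬u & ((u & ¬q) ∨ (t → ¬u)) holds.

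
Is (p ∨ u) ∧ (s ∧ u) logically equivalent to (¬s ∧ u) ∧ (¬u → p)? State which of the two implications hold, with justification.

Both directions fail.

(→) This fails. Under p = F, u = T, s = T, the left side is true but the right side is false.

(←) This fails. Under p = F, u = T, s = F, the left side is false but the right side is true.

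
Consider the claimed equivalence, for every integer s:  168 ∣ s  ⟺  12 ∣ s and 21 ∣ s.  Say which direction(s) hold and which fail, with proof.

(⇐) This fails: take s = 84. Both 12 ∣ 84 and 21 ∣ 84, yet 84 is not a multiple of 168 (since 84 = 0·168 + 84), so 168 ∤ 84.

(⇒) If 168 ∣ s, write s = 168q. Since 168 = 14·12, s = 12·(14q), so 12 ∣ s; and since 168 = 8·21, s = 21·(8q), so 21 ∣ s.

Not equivalent: only (⇒) holds.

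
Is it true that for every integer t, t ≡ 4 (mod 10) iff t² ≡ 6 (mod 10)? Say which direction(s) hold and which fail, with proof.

(→) Suppose t ≡ 4 (mod 10). Write t = 10j + 4. Then (10j + 4)² = 100j² + 80j + 16 = 10(10j² + 8j + 1) + 6, so t² ≡ 6 (mod 10).

(←) This fails: take t = 6. Then 6² = 36 ≡ 6 (mod 10), yet 6 ≡ 6 (mod 10), not 4.

The forward direction holds; the converse fails.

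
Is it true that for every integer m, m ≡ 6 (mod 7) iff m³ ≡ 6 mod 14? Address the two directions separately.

(⟹) This fails: take m = 13. Then 13 ≡ 6 (mod 7), but 13³ = 2197 ≡ 13 (mod 14), not 6.

(⟸) This fails: take m = 10. Then 10³ = 1000 ≡ 6 (mod 14), yet 10 ≡ 3 (mod 7), not 6.

Neither direction holds.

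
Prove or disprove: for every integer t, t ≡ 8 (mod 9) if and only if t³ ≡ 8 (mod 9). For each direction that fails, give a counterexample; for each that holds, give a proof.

Only the forward direction holds.

(←) This fails: take t = 2. Then 2³ = 8 ≡ 8 (mod 9), yet 2 ≡ 2 (mod 9), not 8.

(→) Suppose t ≡ 8 (mod 9). Write t = 9j + 8. Then (9j + 8)³ = 729j³ + 1944j² + 1728j + 512 = 9(81j³ + 216j² + 192j + 56) + 8, so t³ ≡ 8 (mod 9).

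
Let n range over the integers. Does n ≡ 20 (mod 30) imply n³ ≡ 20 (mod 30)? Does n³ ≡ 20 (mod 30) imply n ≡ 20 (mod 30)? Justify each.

Forward direction. Suppose n ≡ 20 (mod 30). Write n = 30j + 20. Then (30j + 20)³ = 27000j³ + 54000j² + 36000j + 8000 = 30(900j³ + 1800j² + 1200j + 266) + 20, so n³ ≡ 20 (mod 30).

Converse. Suppose n³ ≡ 20 (mod 30). The only residue r in {0, …, 29} with r³ ≡ 20 (mod 30) is r = 20, so n ≡ 20 (mod 30).

The biconditional holds.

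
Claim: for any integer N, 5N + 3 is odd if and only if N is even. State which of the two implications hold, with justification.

Equivalent; both directions hold.

(⟹) Suppose 5N + 3 is odd. Since 5 is odd, 5N and N have the same parity, so 5N + 3 ≡ N + 3 (mod 2). As 3 is odd, 5N + 3 is odd exactly when N is even. Thus N is even.

(⟸) Conversely, suppose N is even; write N = 2j. Then 5N + 3 = 5·(2j) + 3 = 2·5j + 3, which is odd.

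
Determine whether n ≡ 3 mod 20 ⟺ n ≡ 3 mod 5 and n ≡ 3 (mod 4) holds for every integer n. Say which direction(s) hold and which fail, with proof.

Forward direction. Suppose n ≡ 3 (mod 20); write n = 20j + 3. Since 5 ∣ 20, reducing mod 5 gives n ≡ 3 (mod 5); since 4 ∣ 20, reducing mod 4 gives n ≡ 3 (mod 4).

Converse. If n ≡ 3 (mod 5) and n ≡ 3 (mod 4), then by the Chinese remainder theorem n ≡ 3 (mod 20). This is exactly n ≡ 3 (mod 20).

Both directions hold; the statement is true.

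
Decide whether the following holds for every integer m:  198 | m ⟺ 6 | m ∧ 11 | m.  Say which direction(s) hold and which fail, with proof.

Only the forward implication holds.

(⇒) If 198 ∣ m, write m = 198q. Since 198 = 33·6, m = 6·(33q), so 6 ∣ m; and since 198 = 18·11, m = 11·(18q), so 11 ∣ m.

(⇐) This fails: take m = 66. Both 6 ∣ 66 and 11 ∣ 66, yet 66 is not a multiple of 198 (since 66 = 0·198 + 66), so 198 ∤ 66.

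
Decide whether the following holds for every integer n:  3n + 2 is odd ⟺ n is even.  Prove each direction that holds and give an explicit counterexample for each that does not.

(⟹) This fails: n = 5 gives 3n + 2 = 17, which is odd, but 5 is odd, not even.

(⟸) This also fails: n = 2 is even, but 3n + 2 = 8 is even, not odd.

Both directions fail.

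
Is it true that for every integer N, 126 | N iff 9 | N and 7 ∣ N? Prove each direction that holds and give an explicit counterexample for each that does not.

Not equivalent: only (⇒) holds.

(⟹) If 126 ∣ N, write N = 126q. Since 126 = 14·9, N = 9·(14q), so 9 ∣ N; and since 126 = 18·7, N = 7·(18q), so 7 ∣ N.

(⟸) This fails: take N = 63. Both 9 ∣ 63 and 7 ∣ 63, yet 63 is not a multiple of 126 (since 63 = 0·126 + 63), so 126 ∤ 63.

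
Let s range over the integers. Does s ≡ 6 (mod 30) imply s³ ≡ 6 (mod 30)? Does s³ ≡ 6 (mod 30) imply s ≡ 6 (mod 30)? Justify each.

Equivalent; both directions hold.

(→) Suppose s ≡ 6 (mod 30). Write s = 30j + 6. Then (30j + 6)³ = 27000j³ + 16200j² + 3240j + 216 = 30(900j³ + 540j² + 108j + 7) + 6, so s³ ≡ 6 (mod 30).

(←) Conversely, suppose s³ ≡ 6 (mod 30). The only residue r in {0, …, 29} with r³ ≡ 6 (mod 30) is r = 6, so s ≡ 6 (mod 30).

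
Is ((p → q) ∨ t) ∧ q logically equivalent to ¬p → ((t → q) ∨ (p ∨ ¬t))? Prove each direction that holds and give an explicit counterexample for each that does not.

The forward direction holds; the converse fails.

(⟸) This fails. Under p = F, q = F, t = F, the left side is false but the right side is true.

(⟹) Assume the antecedent. If p is true, ¬p → ((t → q) ∨ (p ∨ ¬t)) reduces to true regardless of the other variables. If p is false, the antecedent forces (p = F, q = T, t = F) or (p = F, q = T, t = T), and ¬p → ((t → q) ∨ (p ∨ ¬t)) holds there. Either way ¬p → ((t → q) ∨ (p ∨ ¬t)) holds.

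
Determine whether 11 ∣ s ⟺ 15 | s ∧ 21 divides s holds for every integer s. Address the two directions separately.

(⟹) This fails: take s = 11. Certainly 11 ∣ 11, but 15 ∤ 11.

(⟸) This fails: take s = 105. Both 15 ∣ 105 and 21 ∣ 105, yet 105 is not a multiple of 11 (since 105 = 9·11 + 6), so 11 ∤ 105.

Neither implication holds.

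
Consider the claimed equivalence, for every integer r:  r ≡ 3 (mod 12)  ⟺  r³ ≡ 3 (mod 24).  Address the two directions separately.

Only the converse holds.

(⟹) This fails: take r = 15. Then 15 ≡ 3 (mod 12), but 15³ = 3375 ≡ 15 (mod 24), not 3.

(⟸) Conversely, the residues r modulo 24 with r³ ≡ 3 (mod 24) are exactly {3}, and each is ≡ 3 (mod 12).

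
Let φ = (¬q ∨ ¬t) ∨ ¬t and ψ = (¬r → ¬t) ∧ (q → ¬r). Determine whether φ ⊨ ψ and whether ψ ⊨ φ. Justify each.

(⇒) fails; (⇐) holds.

(⇒) This fails. Under r = F, t = T, q = F, the left side is true but the right side is false.

(⇐) Assume the antecedent. If r is true, the antecedent forces (r = T, t = F, q = F) or (r = T, t = T, q = F), and (¬q ∨ ¬t) ∨ ¬t holds there. If r is false, the antecedent forces (r = F, t = F, q = F) or (r = F, t = F, q = T), and (¬q ∨ ¬t) ∨ ¬t holds there. Either way (¬q ∨ ¬t) ∨ ¬t holds.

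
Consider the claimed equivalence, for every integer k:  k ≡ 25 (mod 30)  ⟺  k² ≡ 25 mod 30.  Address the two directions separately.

(⟹) Suppose k ≡ 25 (mod 30). Write k = 30j + 25. Then (30j + 25)² = 900j² + 1500j + 625 = 30(30j² + 50j + 20) + 25, so k² ≡ 25 (mod 30).

(⟸) This fails: take k = 5. Then 5² = 25 ≡ 25 (mod 30), yet 5 ≡ 5 (mod 30), not 25.

Only the forward direction holds.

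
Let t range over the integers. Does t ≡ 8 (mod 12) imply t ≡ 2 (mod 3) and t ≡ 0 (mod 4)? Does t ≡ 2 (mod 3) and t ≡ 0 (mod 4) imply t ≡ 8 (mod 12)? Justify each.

The biconditional holds.

(⇒) Suppose t ≡ 8 (mod 12); write t = 12j + 8. Since 3 ∣ 12, reducing mod 3 gives t ≡ 8 ≡ 2 (mod 3); since 4 ∣ 12, reducing mod 4 gives t ≡ 8 ≡ 0 (mod 4).

(⇐) Conversely, if t ≡ 2 (mod 3) and t ≡ 0 (mod 4), then by the Chinese remainder theorem t ≡ 8 (mod 12). This is exactly t ≡ 8 (mod 12).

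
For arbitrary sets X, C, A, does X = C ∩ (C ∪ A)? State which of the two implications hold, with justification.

(⟹) This inclusion fails. Take X = {1}, C = ∅, A = ∅; then 1 ∈ X but 1 ∉ C ∩ (C ∪ A).

(⟸) This inclusion fails. Take X = ∅, C = {1}, A = ∅; then 1 ∈ C ∩ (C ∪ A) but 1 ∉ X.

(⊆) fails and (⊇) fails.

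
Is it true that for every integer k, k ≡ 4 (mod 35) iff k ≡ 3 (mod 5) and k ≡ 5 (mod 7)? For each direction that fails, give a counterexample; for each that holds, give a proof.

(⟹) This fails: k = 4 gives 4 ≡ 4 (mod 35) but 4 ≡ 4 (mod 5), so the conjunction on the right does not hold.

(⟸) This fails: k = 33 satisfies both congruences on the right (33 ≡ 3 mod 5 and 33 ≡ 5 mod 7) yet 33 ≡ 33 (mod 35), not 4.

Neither implication holds.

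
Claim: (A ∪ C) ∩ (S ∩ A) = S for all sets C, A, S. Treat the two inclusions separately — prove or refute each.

(⊇) This inclusion fails. Take C = ∅, A = ∅, S = {1}; then 1 ∈ S but 1 ∉ (A ∪ C) ∩ (S ∩ A).

(⊆) Let x ∈ (A ∪ C) ∩ (S ∩ A). Then either x ∈ A ∩ S and x ∉ C; or x ∈ C ∩ A ∩ S. In each case x ∈ S, so (A ∪ C) ∩ (S ∩ A) ⊆ S.

Only the forward inclusion holds.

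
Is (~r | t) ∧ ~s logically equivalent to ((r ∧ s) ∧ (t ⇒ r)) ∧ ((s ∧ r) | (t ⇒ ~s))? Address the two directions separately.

(⇒) fails and (⇐) fails.

(→) This fails. Under s = F, t = F, r = F, the left side is true but the right side is false.

(←) This fails. Under s = T, t = F, r = T, the left side is false but the right side is true.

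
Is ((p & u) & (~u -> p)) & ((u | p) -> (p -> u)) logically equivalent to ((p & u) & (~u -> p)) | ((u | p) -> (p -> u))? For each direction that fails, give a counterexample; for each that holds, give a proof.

(→) Assume the antecedent. If u is true, the consequent reduces to true regardless of the other variables. If u is false, the antecedent cannot hold. Either way the consequent holds.

(←) This fails. Under u = F, p = F, the left side is false but the right side is true.

Not equivalent: only (⇒) holds.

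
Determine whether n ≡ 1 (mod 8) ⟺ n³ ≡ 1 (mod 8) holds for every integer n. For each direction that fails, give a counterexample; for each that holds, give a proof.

Both directions hold; the statement is true.

(⇒) Suppose n ≡ 1 (mod 8). Write n = 8j + 1. Then (8j + 1)³ = 512j³ + 192j² + 24j + 1 = 8(64j³ + 24j² + 3j) + 1, so n³ ≡ 1 (mod 8).

(⇐) For the converse, argue contrapositively. If n ≢ 1 (mod 8), then n is congruent to one of 0, 2, 3, 4, 5, 6, 7 modulo 8, and these give n³ ≡ 0, 0, 3, 0, 5, 0, 7 respectively — never 1.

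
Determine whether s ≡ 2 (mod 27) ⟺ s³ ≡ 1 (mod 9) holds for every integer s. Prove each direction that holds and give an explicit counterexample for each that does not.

Neither implication holds.

[⇒] This fails: take s = 2. Then 2 ≡ 2 (mod 27), but 2³ = 8 ≡ 8 (mod 9), not 1.

[⇐] This fails: take s = 1. Then 1³ = 1 ≡ 1 (mod 9), yet 1 ≡ 1 (mod 27), not 2.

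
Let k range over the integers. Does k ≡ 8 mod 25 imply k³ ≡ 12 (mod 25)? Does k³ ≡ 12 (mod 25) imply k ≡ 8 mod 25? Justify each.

Forward direction. Suppose k ≡ 8 mod 25. Write k = 25j + 8. Then (25j + 8)³ = 15625j³ + 15000j² + 4800j + 512 = 25(625j³ + 600j² + 192j + 20) + 12, so k³ ≡ 12 (mod 25).

Converse. Suppose k³ ≡ 12 (mod 25). The only residue r in {0, …, 24} with r³ ≡ 12 (mod 25) is r = 8, so k ≡ 8 (mod 25).

Both directions hold.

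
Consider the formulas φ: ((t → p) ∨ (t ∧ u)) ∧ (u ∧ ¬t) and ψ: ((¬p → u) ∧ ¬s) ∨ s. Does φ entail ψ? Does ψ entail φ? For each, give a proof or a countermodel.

(⇒) holds; (⇐) fails.

[⇒] Assume the antecedent. If u is true, ((¬p → u) ∧ ¬s) ∨ s reduces to true regardless of the other variables. If u is false, the antecedent cannot hold. Either way ((¬p → u) ∧ ¬s) ∨ s holds.

[⇐] This fails. Under t = T, u = T, p = F, s = F, the left side is false but the right side is true.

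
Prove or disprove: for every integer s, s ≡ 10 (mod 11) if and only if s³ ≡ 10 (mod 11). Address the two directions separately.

(⟹) Suppose s ≡ 10 (mod 11). Write s = 11j + 10. Then (11j + 10)³ = 1331j³ + 3630j² + 3300j + 1000 = 11(121j³ + 330j² + 300j + 90) + 10, so s³ ≡ 10 (mod 11).

(⟸) Conversely, suppose s³ ≡ 10 (mod 11). The only residue r in {0, …, 10} with r³ ≡ 10 (mod 11) is r = 10, so s ≡ 10 (mod 11).

Both directions hold.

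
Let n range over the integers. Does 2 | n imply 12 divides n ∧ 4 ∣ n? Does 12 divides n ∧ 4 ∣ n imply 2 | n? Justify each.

(⟹) This fails: take n = 2. Certainly 2 ∣ 2, but 12 ∤ 2.

(⟸) Suppose 12 ∣ n and 4 ∣ n. Any common multiple of 12 and 4 is a multiple of their lcm; here lcm(12, 4) = 12·4/gcd(12, 4) = 48/4 = 12, so 12 ∣ n. Since 2 ∣ 12, it follows that 2 ∣ n.

Not equivalent: only (⇐) holds.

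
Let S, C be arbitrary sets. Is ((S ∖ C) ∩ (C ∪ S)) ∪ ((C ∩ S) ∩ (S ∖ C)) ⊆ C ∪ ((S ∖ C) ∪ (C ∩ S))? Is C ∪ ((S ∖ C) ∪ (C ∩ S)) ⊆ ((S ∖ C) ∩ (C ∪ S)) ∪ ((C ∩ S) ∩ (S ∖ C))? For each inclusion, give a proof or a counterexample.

(⊆) Let x ∈ ((S ∖ C) ∩ (C ∪ S)) ∪ ((C ∩ S) ∩ (S ∖ C)). Then x ∈ S and x ∉ C, from which x ∈ C ∪ ((S ∖ C) ∪ (C ∩ S)).

(⊇) This inclusion fails. Take S = ∅, C = {1}; then 1 ∈ C ∪ ((S ∖ C) ∪ (C ∩ S)) but 1 ∉ ((S ∖ C) ∩ (C ∪ S)) ∪ ((C ∩ S) ∩ (S ∖ C)).

The sets are not equal: only the forward inclusion holds.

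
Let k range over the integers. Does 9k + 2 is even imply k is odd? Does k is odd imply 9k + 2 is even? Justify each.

Forward direction. This fails: k = 6 gives 9k + 2 = 56, which is even, but 6 is even, not odd.

Converse. This also fails: k = 1 is odd, but 9k + 2 = 11 is odd, not even.

Both directions fail.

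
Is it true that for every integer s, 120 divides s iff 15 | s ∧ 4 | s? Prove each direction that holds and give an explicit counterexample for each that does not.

[⇒] If 120 ∣ s, write s = 120q. Since 120 = 8·15, s = 15·(8q), so 15 ∣ s; and since 120 = 30·4, s = 4·(30q), so 4 ∣ s.

[⇐] This fails: take s = 60. Both 15 ∣ 60 and 4 ∣ 60, yet 60 is not a multiple of 120 (since 60 = 0·120 + 60), so 120 ∤ 60.

Only the forward implication holds.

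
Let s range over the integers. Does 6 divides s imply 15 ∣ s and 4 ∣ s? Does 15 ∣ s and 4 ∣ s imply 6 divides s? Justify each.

(⇒) fails; (⇐) holds.

Forward direction. This fails: take s = 6. Certainly 6 ∣ 6, but 15 ∤ 6.

Converse. Suppose 15 ∣ s and 4 ∣ s. Any common multiple of 15 and 4 is a multiple of their lcm; here gcd(15, 4) = 1, so lcm(15, 4) = 15·4 = 60, so 60 ∣ s. Since 6 ∣ 60, it follows that 6 ∣ s.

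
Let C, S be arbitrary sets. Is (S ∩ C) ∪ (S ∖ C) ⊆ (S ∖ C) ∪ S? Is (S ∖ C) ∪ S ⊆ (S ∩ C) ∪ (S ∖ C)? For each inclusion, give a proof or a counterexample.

Both inclusions hold; the sets are equal.

(⟹) Let x ∈ (S ∩ C) ∪ (S ∖ C). Then either x ∈ S and x ∉ C; or x ∈ C ∩ S. In each case x ∈ (S ∖ C) ∪ S, so (S ∩ C) ∪ (S ∖ C) ⊆ (S ∖ C) ∪ S.

(⟸) Let x ∈ (S ∖ C) ∪ S. Then either x ∈ S and x ∉ C; or x ∈ C ∩ S. In each case x ∈ (S ∩ C) ∪ (S ∖ C), so (S ∖ C) ∪ S ⊆ (S ∩ C) ∪ (S ∖ C).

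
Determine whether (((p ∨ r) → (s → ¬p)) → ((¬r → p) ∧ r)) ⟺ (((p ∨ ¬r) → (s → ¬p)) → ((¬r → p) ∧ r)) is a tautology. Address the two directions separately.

[⇒] Assume the antecedent. If r is true, the consequent reduces to true regardless of the other variables. If r is false, the antecedent forces (s = T, p = T, r = F), and the consequent holds there. Either way the consequent holds.

[⇐] Assume the antecedent. If r is true, the consequent reduces to true regardless of the other variables. If r is false, the antecedent forces (s = T, p = T, r = F), and the consequent holds there. Either way the consequent holds.

Both directions hold.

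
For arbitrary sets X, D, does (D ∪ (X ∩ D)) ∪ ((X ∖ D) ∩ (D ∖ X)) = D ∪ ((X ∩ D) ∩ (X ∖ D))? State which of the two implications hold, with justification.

(⊇) Let x ∈ D ∪ ((X ∩ D) ∩ (X ∖ D)). Then either x ∈ D and x ∉ X; or x ∈ X ∩ D. In each case x ∈ (D ∪ (X ∩ D)) ∪ ((X ∖ D) ∩ (D ∖ X)), so D ∪ ((X ∩ D) ∩ (X ∖ D)) ⊆ (D ∪ (X ∩ D)) ∪ ((X ∖ D) ∩ (D ∖ X)).

(⊆) Let x ∈ (D ∪ (X ∩ D)) ∪ ((X ∖ D) ∩ (D ∖ X)). Then either x ∈ D and x ∉ X; or x ∈ X ∩ D. In each case x ∈ D ∪ ((X ∩ D) ∩ (X ∖ D)), so (D ∪ (X ∩ D)) ∪ ((X ∖ D) ∩ (D ∖ X)) ⊆ D ∪ ((X ∩ D) ∩ (X ∖ D)).

The two sets are equal.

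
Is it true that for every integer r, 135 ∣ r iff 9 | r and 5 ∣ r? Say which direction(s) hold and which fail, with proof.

(→) If 135 ∣ r, write r = 135q. Since 135 = 15·9, r = 9·(15q), so 9 ∣ r; and since 135 = 27·5, r = 5·(27q), so 5 ∣ r.

(←) This fails: take r = 45. Both 9 ∣ 45 and 5 ∣ 45, yet 45 is not a multiple of 135 (since 45 = 0·135 + 45), so 135 ∤ 45.

Only the forward direction holds.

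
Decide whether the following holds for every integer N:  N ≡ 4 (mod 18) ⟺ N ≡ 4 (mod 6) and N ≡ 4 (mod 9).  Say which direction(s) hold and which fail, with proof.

(⟸) If N ≡ 4 (mod 6) and N ≡ 4 (mod 9), then by the Chinese remainder theorem N ≡ 4 (mod 18). This is exactly N ≡ 4 (mod 18).

(⟹) Suppose N ≡ 4 (mod 18); write N = 18j + 4. Since 6 ∣ 18, reducing mod 6 gives N ≡ 4 (mod 6); since 9 ∣ 18, reducing mod 9 gives N ≡ 4 (mod 9).

Equivalent; both directions hold.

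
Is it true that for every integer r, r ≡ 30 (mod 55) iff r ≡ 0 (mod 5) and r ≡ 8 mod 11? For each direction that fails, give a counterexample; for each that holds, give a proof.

(→) Suppose r ≡ 30 (mod 55); write r = 55j + 30. Since 5 ∣ 55, reducing mod 5 gives r ≡ 30 ≡ 0 (mod 5); since 11 ∣ 55, reducing mod 11 gives r ≡ 30 ≡ 8 (mod 11).

(←) Conversely, if r ≡ 0 (mod 5) and r ≡ 8 (mod 11), then by the Chinese remainder theorem r ≡ 30 (mod 55). This is exactly r ≡ 30 (mod 55).

Both directions hold.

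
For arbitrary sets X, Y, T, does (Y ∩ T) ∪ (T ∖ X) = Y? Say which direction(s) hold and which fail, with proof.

Forward inclusion. This inclusion fails. Take X = ∅, Y = ∅, T = {1}; then 1 ∈ (Y ∩ T) ∪ (T ∖ X) but 1 ∉ Y.

Reverse inclusion. This inclusion fails. Take X = ∅, Y = {1}, T = ∅; then 1 ∈ Y but 1 ∉ (Y ∩ T) ∪ (T ∖ X).

(⊆) fails and (⊇) fails.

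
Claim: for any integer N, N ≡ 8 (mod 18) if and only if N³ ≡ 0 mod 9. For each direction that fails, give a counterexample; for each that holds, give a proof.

Neither implication holds.

(→) This fails: take N = 8. Then 8 ≡ 8 (mod 18), but 8³ = 512 ≡ 8 (mod 9), not 0.

(←) This fails: take N = 0. Then 0³ = 0 ≡ 0 (mod 9), yet 0 ≡ 0 (mod 18), not 8.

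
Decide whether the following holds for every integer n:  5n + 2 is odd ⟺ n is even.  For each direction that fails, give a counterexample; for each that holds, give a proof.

(⟹) This fails: n = 1 gives 5n + 2 = 7, which is odd, but 1 is odd, not even.

(⟸) This also fails: n = 0 is even, but 5n + 2 = 2 is even, not odd.

(⇒) fails and (⇐) fails.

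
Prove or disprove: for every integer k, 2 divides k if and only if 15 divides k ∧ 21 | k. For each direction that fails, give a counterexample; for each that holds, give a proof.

Neither implication holds.

(⟹) This fails: take k = 2. Certainly 2 ∣ 2, but 15 ∤ 2.

(⟸) This fails: take k = 105. Both 15 ∣ 105 and 21 ∣ 105, yet 105 is not a multiple of 2 (since 105 = 52·2 + 1), so 2 ∤ 105.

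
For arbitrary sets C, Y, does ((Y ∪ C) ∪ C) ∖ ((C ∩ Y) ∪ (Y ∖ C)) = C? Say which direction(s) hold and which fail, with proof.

(⊆) Let x ∈ ((Y ∪ C) ∪ C) ∖ ((C ∩ Y) ∪ (Y ∖ C)). Then x ∈ C and x ∉ Y, from which x ∈ C.

(⊇) This inclusion fails. Take C = {1}, Y = {1}; then 1 ∈ C but 1 ∉ ((Y ∪ C) ∪ C) ∖ ((C ∩ Y) ∪ (Y ∖ C)).

(⊆) holds; (⊇) fails.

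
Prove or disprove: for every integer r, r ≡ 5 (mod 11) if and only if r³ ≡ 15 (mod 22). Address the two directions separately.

The forward direction fails; the converse holds.

Forward direction. This fails: take r = 16. Then 16 ≡ 5 (mod 11), but 16³ = 4096 ≡ 4 (mod 22), not 15.

Converse. The residues r modulo 22 with r³ ≡ 15 (mod 22) are exactly {5}, and each is ≡ 5 (mod 11).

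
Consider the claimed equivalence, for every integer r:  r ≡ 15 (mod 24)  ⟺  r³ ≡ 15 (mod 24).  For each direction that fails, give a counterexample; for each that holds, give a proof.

(⇒) Suppose r ≡ 15 (mod 24). Write r = 24j + 15. Then (24j + 15)³ = 13824j³ + 25920j² + 16200j + 3375 = 24(576j³ + 1080j² + 675j + 140) + 15, so r³ ≡ 15 (mod 24).

(⇐) Conversely, suppose r³ ≡ 15 (mod 24). The only residue r in {0, …, 23} with r³ ≡ 15 (mod 24) is r = 15, so r ≡ 15 (mod 24).

Equivalent; both directions hold.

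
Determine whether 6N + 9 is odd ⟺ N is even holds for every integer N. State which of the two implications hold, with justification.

Only the converse holds.

[⇒] This fails: take N = 7. Then 6N + 9 = 51, which is odd, yet N = 7 is odd, not even.

[⇐] Suppose N is even. Since 6 is even, 6N is even for every N, so 6N + 9 has the same parity as 9, which is odd. Hence 6N + 9 is odd.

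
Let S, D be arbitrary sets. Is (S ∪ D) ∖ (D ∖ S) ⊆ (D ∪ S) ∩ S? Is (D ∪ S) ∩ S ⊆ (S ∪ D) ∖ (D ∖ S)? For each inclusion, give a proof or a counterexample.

(⟹) Let x ∈ (S ∪ D) ∖ (D ∖ S). Then either x ∈ S and x ∉ D; or x ∈ S ∩ D. In each case x ∈ (D ∪ S) ∩ S, so (S ∪ D) ∖ (D ∖ S) ⊆ (D ∪ S) ∩ S.

(⟸) Let x ∈ (D ∪ S) ∩ S. Then either x ∈ S and x ∉ D; or x ∈ S ∩ D. In each case x ∈ (S ∪ D) ∖ (D ∖ S), so (D ∪ S) ∩ S ⊆ (S ∪ D) ∖ (D ∖ S).

Both inclusions hold; the sets are equal.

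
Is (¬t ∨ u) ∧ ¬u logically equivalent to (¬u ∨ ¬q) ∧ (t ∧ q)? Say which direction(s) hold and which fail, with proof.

Neither direction holds.

(⟹) This fails. Under t = F, u = F, q = F, the left side is true but the right side is false.

(⟸) This fails. Under t = T, u = F, q = T, the left side is false but the right side is true.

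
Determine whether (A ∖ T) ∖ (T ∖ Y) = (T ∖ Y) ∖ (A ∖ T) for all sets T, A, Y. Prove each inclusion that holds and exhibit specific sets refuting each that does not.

(⟹) This inclusion fails. Take T = ∅, A = {1}, Y = ∅; then 1 ∈ (A ∖ T) ∖ (T ∖ Y) but 1 ∉ (T ∖ Y) ∖ (A ∖ T).

(⟸) This inclusion fails. Take T = {1}, A = ∅, Y = ∅; then 1 ∈ (T ∖ Y) ∖ (A ∖ T) but 1 ∉ (A ∖ T) ∖ (T ∖ Y).

(⊆) fails and (⊇) fails.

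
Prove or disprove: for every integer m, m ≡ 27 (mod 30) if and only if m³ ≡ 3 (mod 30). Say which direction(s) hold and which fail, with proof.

(⇒) Suppose m ≡ 27 (mod 30). Write m = 30j + 27. Then (30j + 27)³ = 27000j³ + 72900j² + 65610j + 19683 = 30(900j³ + 2430j² + 2187j + 656) + 3, so m³ ≡ 3 (mod 30).

(⇐) Conversely, suppose m³ ≡ 3 (mod 30). The only residue r in {0, …, 29} with r³ ≡ 3 (mod 30) is r = 27, so m ≡ 27 (mod 30).

The biconditional holds.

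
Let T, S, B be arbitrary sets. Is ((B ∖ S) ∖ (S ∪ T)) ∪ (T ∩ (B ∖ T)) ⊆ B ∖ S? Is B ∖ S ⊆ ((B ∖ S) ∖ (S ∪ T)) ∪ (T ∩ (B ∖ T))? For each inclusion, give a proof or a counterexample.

Only the forward inclusion holds.

Forward inclusion. Let x ∈ ((B ∖ S) ∖ (S ∪ T)) ∪ (T ∩ (B ∖ T)). Then x ∈ B and x ∉ T, S, from which x ∈ B ∖ S.

Reverse inclusion. This inclusion fails. Take T = {1}, S = ∅, B = {1}; then 1 ∈ B ∖ S but 1 ∉ ((B ∖ S) ∖ (S ∪ T)) ∪ (T ∩ (B ∖ T)).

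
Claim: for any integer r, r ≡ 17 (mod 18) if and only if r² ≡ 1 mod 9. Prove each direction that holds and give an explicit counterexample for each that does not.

Only the forward implication holds.

(→) Suppose r ≡ 17 (mod 18). Then r² ≡ 17² = 289 (mod 18), and since 9 ∣ 18, also r² ≡ 1 (mod 9).

(←) This fails: take r = 1. Then 1² = 1 ≡ 1 (mod 9), yet 1 ≡ 1 (mod 18), not 17.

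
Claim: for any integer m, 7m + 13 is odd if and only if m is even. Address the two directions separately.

[⇒] Suppose 7m + 13 is odd. Since 7 is odd, 7m and m have the same parity, so 7m + 13 ≡ m + 13 (mod 2). As 13 is odd, 7m + 13 is odd exactly when m is even. Thus m is even.

[⇐] Conversely, suppose m is even; write m = 2j. Then 7m + 13 = 7·(2j) + 13 = 2·7j + 13, which is odd.

Both implications hold.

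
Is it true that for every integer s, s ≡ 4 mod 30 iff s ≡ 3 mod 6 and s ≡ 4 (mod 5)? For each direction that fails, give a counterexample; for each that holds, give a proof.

Forward direction. This fails: s = 4 gives 4 ≡ 4 (mod 30) but 4 ≡ 4 (mod 6), so the conjunction on the right does not hold.

Converse. This fails: s = 9 satisfies both congruences on the right (9 ≡ 3 mod 6 and 9 ≡ 4 mod 5) yet 9 ≡ 9 (mod 30), not 4.

(⇒) fails and (⇐) fails.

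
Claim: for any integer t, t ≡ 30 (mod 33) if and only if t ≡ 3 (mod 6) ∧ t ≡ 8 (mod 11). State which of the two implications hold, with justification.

(⇒) fails; (⇐) holds.

(⟹) This fails: t = 30 gives 30 ≡ 30 (mod 33) but 30 ≡ 0 (mod 6), so the conjunction on the right does not hold.

(⟸) Conversely, if t ≡ 3 (mod 6) and t ≡ 8 (mod 11), then by the Chinese remainder theorem t ≡ 63 (mod 66). Since 63 ≡ 30 (mod 33) and 33 ∣ 66, we get t ≡ 30 (mod 33).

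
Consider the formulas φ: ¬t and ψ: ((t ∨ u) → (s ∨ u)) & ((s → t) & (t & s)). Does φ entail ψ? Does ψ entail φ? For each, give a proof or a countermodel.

(→) This fails. Under t = F, u = F, s = F, the left side is true but the right side is false.

(←) This fails. Under t = T, u = F, s = T, the left side is false but the right side is true.

Both directions fail.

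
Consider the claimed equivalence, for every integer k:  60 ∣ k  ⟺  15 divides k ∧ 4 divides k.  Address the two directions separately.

Forward direction. If 60 ∣ k, write k = 60q. Since 60 = 4·15, k = 15·(4q), so 15 ∣ k; and since 60 = 15·4, k = 4·(15q), so 4 ∣ k.

Converse. Suppose 15 ∣ k and 4 ∣ k. Any common multiple of 15 and 4 is a multiple of their lcm; here gcd(15, 4) = 1, so lcm(15, 4) = 15·4 = 60, so 60 ∣ k.

Both directions hold.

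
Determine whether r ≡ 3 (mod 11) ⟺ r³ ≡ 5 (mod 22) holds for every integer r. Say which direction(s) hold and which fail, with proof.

(⇐) The residues r modulo 22 with r³ ≡ 5 (mod 22) are exactly {3}, and each is ≡ 3 (mod 11).

(⇒) This fails: take r = 14. Then 14 ≡ 3 (mod 11), but 14³ = 2744 ≡ 16 (mod 22), not 5.

Only the reverse direction holds.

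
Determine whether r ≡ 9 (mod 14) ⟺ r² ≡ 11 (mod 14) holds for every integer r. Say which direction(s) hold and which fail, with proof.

(⇒) Suppose r ≡ 9 (mod 14). Write r = 14j + 9. Then (14j + 9)² = 196j² + 252j + 81 = 14(14j² + 18j + 5) + 11, so r² ≡ 11 (mod 14).

(⇐) This fails: take r = 5. Then 5² = 25 ≡ 11 (mod 14), yet 5 ≡ 5 (mod 14), not 9.

The forward direction holds; the converse fails.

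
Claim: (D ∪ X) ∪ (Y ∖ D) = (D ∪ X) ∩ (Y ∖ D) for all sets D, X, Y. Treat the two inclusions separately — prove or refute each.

The sets are not equal: only the reverse inclusion holds.

(⊆) This inclusion fails. Take D = {1}, X = ∅, Y = ∅; then 1 ∈ (D ∪ X) ∪ (Y ∖ D) but 1 ∉ (D ∪ X) ∩ (Y ∖ D).

(⊇) Let x ∈ (D ∪ X) ∩ (Y ∖ D). Then x ∈ X ∩ Y and x ∉ D, from which x ∈ (D ∪ X) ∪ (Y ∖ D).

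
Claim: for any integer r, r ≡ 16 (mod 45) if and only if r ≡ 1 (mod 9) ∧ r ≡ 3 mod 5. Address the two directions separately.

(⇒) fails and (⇐) fails.

(⟹) This fails: r = 16 gives 16 ≡ 16 (mod 45) but 16 ≡ 7 (mod 9), so the conjunction on the right does not hold.

(⟸) This fails: r = 28 satisfies both congruences on the right (28 ≡ 1 mod 9 and 28 ≡ 3 mod 5) yet 28 ≡ 28 (mod 45), not 16.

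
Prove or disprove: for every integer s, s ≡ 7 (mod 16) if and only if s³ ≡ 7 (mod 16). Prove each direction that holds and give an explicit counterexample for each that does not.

Forward direction. Suppose s ≡ 7 (mod 16). Write s = 16j + 7. Then (16j + 7)³ = 4096j³ + 5376j² + 2352j + 343 = 16(256j³ + 336j² + 147j + 21) + 7, so s³ ≡ 7 (mod 16).

Converse. Suppose s³ ≡ 7 (mod 16). The only residue r in {0, …, 15} with r³ ≡ 7 (mod 16) is r = 7, so s ≡ 7 (mod 16).

Both directions hold.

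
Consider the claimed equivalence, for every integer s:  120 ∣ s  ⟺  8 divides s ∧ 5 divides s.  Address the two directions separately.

(⟹) If 120 ∣ s, write s = 120q. Since 120 = 15·8, s = 8·(15q), so 8 ∣ s; and since 120 = 24·5, s = 5·(24q), so 5 ∣ s.

(⟸) This fails: take s = 40. Both 8 ∣ 40 and 5 ∣ 40, yet 40 is not a multiple of 120 (since 40 = 0·120 + 40), so 120 ∤ 40.

Not equivalent: only (⇒) holds.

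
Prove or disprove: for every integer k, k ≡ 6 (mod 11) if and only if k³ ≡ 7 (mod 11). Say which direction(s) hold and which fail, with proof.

[⇒] Suppose k ≡ 6 (mod 11). Write k = 11j + 6. Then (11j + 6)³ = 1331j³ + 2178j² + 1188j + 216 = 11(121j³ + 198j² + 108j + 19) + 7, so k³ ≡ 7 (mod 11).

[⇐] Conversely, suppose k³ ≡ 7 (mod 11). The only residue r in {0, …, 10} with r³ ≡ 7 (mod 11) is r = 6, so k ≡ 6 (mod 11).

Equivalent; both directions hold.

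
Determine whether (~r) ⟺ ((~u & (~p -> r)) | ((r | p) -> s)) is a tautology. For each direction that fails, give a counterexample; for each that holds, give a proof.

(→) This fails. Under u = T, p = T, s = F, r = F, the left side is true but the right side is false.

(←) This fails. Under u = F, p = F, s = F, r = T, the left side is false but the right side is true.

Both directions fail.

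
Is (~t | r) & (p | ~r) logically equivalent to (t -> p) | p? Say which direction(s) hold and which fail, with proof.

[⇒] Assume the antecedent. If p is true, (t -> p) | p reduces to true regardless of the other variables. If p is false, the antecedent forces (p = F, t = F, r = F), and (t -> p) | p holds there. Either way (t -> p) | p holds.

[⇐] This fails. Under p = T, t = T, r = F, the left side is false but the right side is true.

Not equivalent: only (⇒) holds.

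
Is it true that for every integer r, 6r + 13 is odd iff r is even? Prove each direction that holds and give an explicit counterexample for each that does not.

(⇒) This fails: take r = 7. Then 6r + 13 = 55, which is odd, yet r = 7 is odd, not even.

(⇐) Suppose r is even. Since 6 is even, 6r is even for every r, so 6r + 13 has the same parity as 13, which is odd. Hence 6r + 13 is odd.

Not equivalent: only (⇐) holds.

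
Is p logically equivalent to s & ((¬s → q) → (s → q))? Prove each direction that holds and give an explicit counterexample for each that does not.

Neither direction holds.

(→) This fails. Under p = T, q = F, s = F, the left side is true but the right side is false.

(←) This fails. Under p = F, q = T, s = T, the left side is false but the right side is true.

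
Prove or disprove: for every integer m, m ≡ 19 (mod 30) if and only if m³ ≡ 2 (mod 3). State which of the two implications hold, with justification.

Forward direction. This fails: take m = 19. Then 19 ≡ 19 (mod 30), but 19³ = 6859 ≡ 1 (mod 3), not 2.

Converse. This fails: take m = 2. Then 2³ = 8 ≡ 2 (mod 3), yet 2 ≡ 2 (mod 30), not 19.

Both directions fail.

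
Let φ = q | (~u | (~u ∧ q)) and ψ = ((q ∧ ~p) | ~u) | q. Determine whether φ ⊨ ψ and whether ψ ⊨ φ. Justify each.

Both directions hold.

[⇒] Assume the antecedent. If u is true, the antecedent forces (u = T, p = F, q = T) or (u = T, p = T, q = T), and ((q ∧ ~p) | ~u) | q holds there. If u is false, ((q ∧ ~p) | ~u) | q reduces to true regardless of the other variables. Either way ((q ∧ ~p) | ~u) | q holds.

[⇐] Assume the antecedent. If u is true, the antecedent forces (u = T, p = F, q = T) or (u = T, p = T, q = T), and q | (~u | (~u ∧ q)) holds there. If u is false, q | (~u | (~u ∧ q)) reduces to true regardless of the other variables. Either way q | (~u | (~u ∧ q)) holds.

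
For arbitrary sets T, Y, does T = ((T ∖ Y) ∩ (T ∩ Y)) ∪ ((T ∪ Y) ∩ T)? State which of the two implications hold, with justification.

Both inclusions hold; the sets are equal.

(⟸) Let x ∈ ((T ∖ Y) ∩ (T ∩ Y)) ∪ ((T ∪ Y) ∩ T). Then either x ∈ T and x ∉ Y; or x ∈ T ∩ Y. In each case x ∈ T, so ((T ∖ Y) ∩ (T ∩ Y)) ∪ ((T ∪ Y) ∩ T) ⊆ T.

(⟹) Let x ∈ T. Then either x ∈ T and x ∉ Y; or x ∈ T ∩ Y. In each case x ∈ ((T ∖ Y) ∩ (T ∩ Y)) ∪ ((T ∪ Y) ∩ T), so T ⊆ ((T ∖ Y) ∩ (T ∩ Y)) ∪ ((T ∪ Y) ∩ T).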